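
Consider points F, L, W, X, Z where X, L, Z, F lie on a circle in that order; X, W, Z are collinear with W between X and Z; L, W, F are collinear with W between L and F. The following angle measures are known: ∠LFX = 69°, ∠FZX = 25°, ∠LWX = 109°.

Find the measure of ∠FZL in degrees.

∠FZL = 94°

1. ∠LZX = 69°  [same arc XL]
2. ∠FWZ = 109°  [vertical angles at W]
3. ∠LWZ = 71°  [linear pair at W on XZ]
4. ∠FLZ = 40°  [△LWZ]
5. ∠LFZ = 46°  [△ZWF]
6. ∠FZL = 94°  [△LZF]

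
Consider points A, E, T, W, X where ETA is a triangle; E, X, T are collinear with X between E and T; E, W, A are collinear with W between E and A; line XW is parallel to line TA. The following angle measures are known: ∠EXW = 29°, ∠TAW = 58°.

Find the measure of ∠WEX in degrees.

1. ∠ATE = 29°  [XW∥TA, corresponding at X]
2. ∠EAT = 58°  [W on ray AE]
3. ∠AET = 93°  [△ETA]
4. ∠WEX = 93°  [X on ET, W on EA]

∠WEX = 93°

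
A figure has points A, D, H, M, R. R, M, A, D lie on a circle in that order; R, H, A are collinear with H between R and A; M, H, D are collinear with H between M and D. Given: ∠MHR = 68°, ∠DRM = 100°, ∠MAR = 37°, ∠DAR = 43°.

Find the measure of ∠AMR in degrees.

∠AMR = 74°

1. ∠DMR = 43°  [same arc RD]
2. ∠ARM = 69°  [△RHM]
3. ∠AMR = 74°  [△RMA]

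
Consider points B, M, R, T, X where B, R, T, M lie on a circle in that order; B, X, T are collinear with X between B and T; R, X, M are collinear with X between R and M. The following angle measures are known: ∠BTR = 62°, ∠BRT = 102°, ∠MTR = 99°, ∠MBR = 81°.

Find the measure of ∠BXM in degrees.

1. ∠BMR = 62°  [same arc BR]
2. ∠RBT = 16°  [△BRT]
3. ∠BRM = 37°  [△BRM]
4. ∠RMT = 16°  [same arc RT]
5. ∠BTM = 37°  [same arc BM]
6. ∠MXT = 127°  [△TXM]
7. ∠BXM = 53°  [linear pair at X on BT]

∠BXM = 53°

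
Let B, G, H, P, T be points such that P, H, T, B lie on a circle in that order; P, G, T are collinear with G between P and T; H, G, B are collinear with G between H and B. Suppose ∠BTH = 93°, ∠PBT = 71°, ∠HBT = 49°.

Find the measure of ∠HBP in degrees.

1. ∠PHT = 109°  [cyclic PHTB, opposite ∠H+∠B]
2. ∠HPT = 49°  [same arc HT]
3. ∠HTP = 22°  [△PHT]
4. ∠HBP = 22°  [same arc PH]

∠HBP = 22°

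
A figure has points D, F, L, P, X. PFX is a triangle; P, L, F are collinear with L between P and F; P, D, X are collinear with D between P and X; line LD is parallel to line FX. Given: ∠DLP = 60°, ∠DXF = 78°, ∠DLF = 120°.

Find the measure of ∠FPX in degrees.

1. ∠PFX = 60°  [LD∥FX, corresponding at L]
2. ∠FXP = 78°  [D on ray XP]
3. ∠FPX = 42°  [△PFX]

∠FPX = 42°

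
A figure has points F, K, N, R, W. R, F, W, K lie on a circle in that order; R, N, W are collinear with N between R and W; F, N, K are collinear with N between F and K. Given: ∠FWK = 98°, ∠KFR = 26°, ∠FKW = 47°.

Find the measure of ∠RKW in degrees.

1. ∠KFW = 35°  [△FWK]
2. ∠KWR = 26°  [same arc RK]
3. ∠KRW = 35°  [same arc WK]
4. ∠RKW = 119°  [△RWK]

∠RKW = 119°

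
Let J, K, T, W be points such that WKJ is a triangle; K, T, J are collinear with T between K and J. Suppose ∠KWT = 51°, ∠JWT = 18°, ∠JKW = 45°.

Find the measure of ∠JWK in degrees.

1. ∠TKW = 45°  [T on ray KJ]
2. ∠KTW = 84°  [△WKT]
3. ∠JTW = 96°  [linear pair at T on KJ]
4. ∠TJW = 66°  [△WTJ]
5. ∠KJW = 66°  [T on ray JK]
6. ∠JWK = 69°  [△WKJ]

∠JWK = 69°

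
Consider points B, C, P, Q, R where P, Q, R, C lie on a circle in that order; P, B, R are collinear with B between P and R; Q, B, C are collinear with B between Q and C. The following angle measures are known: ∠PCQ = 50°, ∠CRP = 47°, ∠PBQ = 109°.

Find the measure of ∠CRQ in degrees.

∠CRQ = 97°

1. ∠PRQ = 50°  [same arc PQ]
2. ∠CBR = 109°  [vertical angles at B]
3. ∠QBR = 71°  [linear pair at B on PR]
4. ∠CQR = 59°  [△QBR]
5. ∠QCR = 24°  [△RBC]
6. ∠CRQ = 97°  [△QRC]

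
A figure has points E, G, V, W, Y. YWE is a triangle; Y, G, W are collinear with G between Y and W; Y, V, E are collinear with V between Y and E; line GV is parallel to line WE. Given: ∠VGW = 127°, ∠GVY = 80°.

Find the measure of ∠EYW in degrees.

∠EYW = 47°

1. ∠VGY = 53°  [linear pair at G on YW]
2. ∠GYV = 47°  [△YGV]
3. ∠EYW = 47°  [G on YW, V on YE]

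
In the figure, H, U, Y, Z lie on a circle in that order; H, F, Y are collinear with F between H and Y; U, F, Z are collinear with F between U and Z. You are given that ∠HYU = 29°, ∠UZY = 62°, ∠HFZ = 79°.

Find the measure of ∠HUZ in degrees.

1. ∠UHY = 62°  [same arc UY]
2. ∠UFY = 79°  [vertical angles at F]
3. ∠HFU = 101°  [linear pair at F on HY]
4. ∠HUZ = 17°  [△HFU]

∠HUZ = 17°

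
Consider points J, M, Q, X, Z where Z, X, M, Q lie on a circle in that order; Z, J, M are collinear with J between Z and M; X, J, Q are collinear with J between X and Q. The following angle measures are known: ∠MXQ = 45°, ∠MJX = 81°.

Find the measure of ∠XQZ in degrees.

∠XQZ = 54°

1. ∠MZQ = 45°  [same arc MQ]
2. ∠QJZ = 81°  [vertical angles at J]
3. ∠XQZ = 54°  [△ZJQ]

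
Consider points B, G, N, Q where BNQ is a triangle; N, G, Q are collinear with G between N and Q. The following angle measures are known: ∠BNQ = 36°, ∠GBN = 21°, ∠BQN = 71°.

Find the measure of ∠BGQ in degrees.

1. ∠BNG = 36°  [G on ray NQ]
2. ∠BGN = 123°  [△BNG]
3. ∠BGQ = 57°  [linear pair at G on NQ]

∠BGQ = 57°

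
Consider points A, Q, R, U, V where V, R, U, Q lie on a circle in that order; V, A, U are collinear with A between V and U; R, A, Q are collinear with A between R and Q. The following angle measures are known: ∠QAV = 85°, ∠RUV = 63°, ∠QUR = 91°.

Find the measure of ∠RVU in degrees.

1. ∠RAU = 85°  [vertical angles at A]
2. ∠QRU = 32°  [△RAU]
3. ∠RQU = 57°  [△RUQ]
4. ∠RVU = 57°  [same arc RU]

∠RVU = 57°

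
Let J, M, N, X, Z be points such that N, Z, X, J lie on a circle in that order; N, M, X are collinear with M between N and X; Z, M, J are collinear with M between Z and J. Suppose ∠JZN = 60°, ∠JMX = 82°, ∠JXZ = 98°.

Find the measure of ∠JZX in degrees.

1. ∠JXN = 60°  [same arc NJ]
2. ∠XJZ = 38°  [△XMJ]
3. ∠JZX = 44°  [△ZXJ]

∠JZX = 44°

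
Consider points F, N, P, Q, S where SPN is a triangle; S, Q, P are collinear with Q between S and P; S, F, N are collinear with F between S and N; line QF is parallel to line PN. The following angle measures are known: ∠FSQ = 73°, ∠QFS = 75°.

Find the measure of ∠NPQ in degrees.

1. ∠FQS = 32°  [△SQF]
2. ∠FQP = 148°  [linear pair at Q on SP]
3. ∠NPQ = 32°  [QF∥PN, co-interior at P–Q]

∠NPQ = 32°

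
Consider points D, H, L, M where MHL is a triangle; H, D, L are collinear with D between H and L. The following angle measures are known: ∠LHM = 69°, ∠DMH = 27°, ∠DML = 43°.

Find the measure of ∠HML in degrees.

1. ∠DHM = 69°  [D on ray HL]
2. ∠HDM = 84°  [△MHD]
3. ∠LDM = 96°  [linear pair at D on HL]
4. ∠DLM = 41°  [△MDL]
5. ∠HLM = 41°  [D on ray LH]
6. ∠HML = 70°  [△MHL]

∠HML = 70°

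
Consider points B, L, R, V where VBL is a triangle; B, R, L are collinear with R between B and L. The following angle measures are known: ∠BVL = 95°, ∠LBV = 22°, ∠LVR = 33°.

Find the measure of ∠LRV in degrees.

1. ∠BLV = 63°  [△VBL]
2. ∠RLV = 63°  [R on ray LB]
3. ∠LRV = 84°  [△VRL]

∠LRV = 84°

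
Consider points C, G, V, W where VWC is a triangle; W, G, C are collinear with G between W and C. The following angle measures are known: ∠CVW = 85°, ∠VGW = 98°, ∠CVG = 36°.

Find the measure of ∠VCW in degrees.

∠VCW = 62°

1. ∠CGV = 82°  [linear pair at G on WC]
2. ∠GCV = 62°  [△VGC]
3. ∠VCW = 62°  [G on ray CW]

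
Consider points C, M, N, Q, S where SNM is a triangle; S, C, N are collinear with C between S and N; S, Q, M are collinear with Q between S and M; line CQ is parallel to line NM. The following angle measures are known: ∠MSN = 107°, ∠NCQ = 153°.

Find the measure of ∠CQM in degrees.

∠CQM = 134°

1. ∠CSQ = 107°  [C on SN, Q on SM]
2. ∠QCS = 27°  [linear pair at C on SN]
3. ∠CQS = 46°  [△SCQ]
4. ∠CQM = 134°  [linear pair at Q on SM]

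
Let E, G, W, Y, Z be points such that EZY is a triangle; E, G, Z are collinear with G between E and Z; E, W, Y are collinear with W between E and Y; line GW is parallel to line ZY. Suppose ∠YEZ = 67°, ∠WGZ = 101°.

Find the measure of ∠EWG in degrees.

∠EWG = 34°

1. ∠GEW = 67°  [G on EZ, W on EY]
2. ∠EGW = 79°  [linear pair at G on EZ]
3. ∠EWG = 34°  [△EGW]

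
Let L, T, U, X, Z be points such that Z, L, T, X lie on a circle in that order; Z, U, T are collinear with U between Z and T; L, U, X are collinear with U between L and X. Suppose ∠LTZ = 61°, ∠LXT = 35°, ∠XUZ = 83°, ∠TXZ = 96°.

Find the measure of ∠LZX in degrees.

∠LZX = 71°

1. ∠LXZ = 61°  [same arc ZL]
2. ∠TZX = 36°  [△ZUX]
3. ∠XTZ = 48°  [△ZTX]
4. ∠XLZ = 48°  [same arc ZX]
5. ∠LZX = 71°  [△ZLX]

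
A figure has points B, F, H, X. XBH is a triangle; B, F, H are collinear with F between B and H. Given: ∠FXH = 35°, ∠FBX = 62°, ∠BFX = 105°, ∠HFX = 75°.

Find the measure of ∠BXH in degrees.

1. ∠FHX = 70°  [△XFH]
2. ∠HBX = 62°  [F on ray BH]
3. ∠BHX = 70°  [F on ray HB]
4. ∠BXH = 48°  [△XBH]

∠BXH = 48°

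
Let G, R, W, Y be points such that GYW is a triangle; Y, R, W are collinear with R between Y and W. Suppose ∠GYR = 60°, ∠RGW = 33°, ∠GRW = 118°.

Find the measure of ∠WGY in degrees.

∠WGY = 91°

1. ∠GYW = 60°  [R on ray YW]
2. ∠GWR = 29°  [△GRW]
3. ∠GWY = 29°  [R on ray WY]
4. ∠WGY = 91°  [△GYW]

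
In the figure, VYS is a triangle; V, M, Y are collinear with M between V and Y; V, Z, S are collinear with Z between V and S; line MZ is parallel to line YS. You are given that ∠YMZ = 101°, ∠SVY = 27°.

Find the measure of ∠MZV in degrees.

1. ∠VMZ = 79°  [linear pair at M on VY]
2. ∠MVZ = 27°  [M on VY, Z on VS]
3. ∠MZV = 74°  [△VMZ]

∠MZV = 74°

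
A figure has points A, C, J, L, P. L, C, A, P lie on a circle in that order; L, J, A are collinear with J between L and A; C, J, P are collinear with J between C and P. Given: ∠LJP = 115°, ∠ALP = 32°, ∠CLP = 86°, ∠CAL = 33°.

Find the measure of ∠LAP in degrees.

∠LAP = 61°

1. ∠CPL = 33°  [△LJP]
2. ∠LCP = 61°  [△LCP]
3. ∠LAP = 61°  [same arc LP]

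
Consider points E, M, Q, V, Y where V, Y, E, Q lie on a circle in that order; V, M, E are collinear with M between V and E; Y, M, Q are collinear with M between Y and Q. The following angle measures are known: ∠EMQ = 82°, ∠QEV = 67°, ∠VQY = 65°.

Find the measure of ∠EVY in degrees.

∠EVY = 31°

1. ∠VMY = 82°  [vertical angles at M]
2. ∠QYV = 67°  [same arc VQ]
3. ∠EVY = 31°  [△VMY]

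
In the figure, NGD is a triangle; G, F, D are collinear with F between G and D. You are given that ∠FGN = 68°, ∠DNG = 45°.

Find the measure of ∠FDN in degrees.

1. ∠DGN = 68°  [F on ray GD]
2. ∠GDN = 67°  [△NGD]
3. ∠FDN = 67°  [F on ray DG]

∠FDN = 67°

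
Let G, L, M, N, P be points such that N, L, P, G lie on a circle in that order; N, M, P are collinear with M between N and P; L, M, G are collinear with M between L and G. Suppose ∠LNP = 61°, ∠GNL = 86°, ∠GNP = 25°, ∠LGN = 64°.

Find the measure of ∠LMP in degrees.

1. ∠GLP = 25°  [same arc PG]
2. ∠LPN = 64°  [same arc NL]
3. ∠LMP = 91°  [△LMP]

∠LMP = 91°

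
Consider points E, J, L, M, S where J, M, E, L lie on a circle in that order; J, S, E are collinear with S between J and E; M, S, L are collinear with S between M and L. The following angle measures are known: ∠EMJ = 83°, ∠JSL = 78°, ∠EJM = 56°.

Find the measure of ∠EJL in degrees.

∠EJL = 61°

1. ∠JEM = 41°  [△JME]
2. ∠JLM = 41°  [same arc JM]
3. ∠EJL = 61°  [△JSL]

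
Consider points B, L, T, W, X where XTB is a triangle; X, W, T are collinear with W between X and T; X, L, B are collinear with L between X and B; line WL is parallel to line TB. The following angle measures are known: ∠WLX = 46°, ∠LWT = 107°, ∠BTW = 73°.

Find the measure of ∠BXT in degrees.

1. ∠TBX = 46°  [WL∥TB, corresponding at L]
2. ∠BTX = 73°  [W on ray TX]
3. ∠BXT = 61°  [△XTB]

∠BXT = 61°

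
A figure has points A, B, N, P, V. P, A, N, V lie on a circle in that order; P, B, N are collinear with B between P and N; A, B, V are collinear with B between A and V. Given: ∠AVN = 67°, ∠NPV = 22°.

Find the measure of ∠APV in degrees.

∠APV = 89°

1. ∠NAV = 22°  [same arc NV]
2. ∠ANV = 91°  [△ANV]
3. ∠APV = 89°  [cyclic PANV, opposite ∠P+∠N]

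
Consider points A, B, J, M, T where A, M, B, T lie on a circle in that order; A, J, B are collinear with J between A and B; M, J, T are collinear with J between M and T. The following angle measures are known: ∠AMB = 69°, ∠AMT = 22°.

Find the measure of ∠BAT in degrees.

∠BAT = 47°

1. ∠ATB = 111°  [cyclic AMBT, opposite ∠M+∠T]
2. ∠ABT = 22°  [same arc AT]
3. ∠BAT = 47°  [△ABT]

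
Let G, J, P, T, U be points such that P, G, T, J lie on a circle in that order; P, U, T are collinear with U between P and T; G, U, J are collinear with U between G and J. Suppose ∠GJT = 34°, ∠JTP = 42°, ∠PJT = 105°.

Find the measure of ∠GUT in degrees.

∠GUT = 76°

1. ∠GPT = 34°  [same arc GT]
2. ∠JPT = 33°  [△PTJ]
3. ∠PGT = 75°  [cyclic PGTJ, opposite ∠G+∠J]
4. ∠GTP = 71°  [△PGT]
5. ∠JGT = 33°  [same arc TJ]
6. ∠GUT = 76°  [△GUT]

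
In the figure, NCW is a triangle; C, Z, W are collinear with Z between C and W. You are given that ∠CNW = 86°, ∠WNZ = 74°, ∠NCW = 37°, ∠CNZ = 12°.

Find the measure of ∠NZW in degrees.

∠NZW = 49°

1. ∠NCZ = 37°  [Z on ray CW]
2. ∠CZN = 131°  [△NCZ]
3. ∠NZW = 49°  [linear pair at Z on CW]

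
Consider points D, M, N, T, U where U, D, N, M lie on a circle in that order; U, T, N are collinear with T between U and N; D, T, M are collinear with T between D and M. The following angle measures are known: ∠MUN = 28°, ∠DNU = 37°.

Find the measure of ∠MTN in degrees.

1. ∠DMU = 37°  [same arc UD]
2. ∠MTU = 115°  [△UTM]
3. ∠MTN = 65°  [linear pair at T on UN]

∠MTN = 65°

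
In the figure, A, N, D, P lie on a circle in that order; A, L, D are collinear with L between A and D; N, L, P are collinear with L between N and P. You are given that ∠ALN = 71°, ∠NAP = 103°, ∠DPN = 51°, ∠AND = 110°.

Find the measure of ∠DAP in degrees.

1. ∠NDP = 77°  [cyclic ANDP, opposite ∠A+∠D]
2. ∠DNP = 52°  [△NDP]
3. ∠DAP = 52°  [same arc DP]

∠DAP = 52°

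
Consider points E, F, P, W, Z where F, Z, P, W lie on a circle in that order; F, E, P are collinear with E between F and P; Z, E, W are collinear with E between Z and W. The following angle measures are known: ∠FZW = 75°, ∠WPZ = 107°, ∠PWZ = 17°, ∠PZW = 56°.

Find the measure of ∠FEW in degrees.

1. ∠FPW = 75°  [same arc FW]
2. ∠PEW = 88°  [△PEW]
3. ∠FEW = 92°  [linear pair at E on FP]

∠FEW = 92°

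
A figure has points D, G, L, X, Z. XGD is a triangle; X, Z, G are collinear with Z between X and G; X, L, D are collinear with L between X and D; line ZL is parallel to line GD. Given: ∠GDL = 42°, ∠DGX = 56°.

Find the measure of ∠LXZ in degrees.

∠LXZ = 82°

1. ∠GDX = 42°  [L on ray DX]
2. ∠DXG = 82°  [△XGD]
3. ∠LXZ = 82°  [Z on XG, L on XD]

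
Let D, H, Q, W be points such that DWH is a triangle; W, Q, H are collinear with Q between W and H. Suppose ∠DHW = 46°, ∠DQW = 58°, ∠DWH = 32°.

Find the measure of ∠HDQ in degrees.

∠HDQ = 12°

1. ∠DHQ = 46°  [Q on ray HW]
2. ∠DQH = 122°  [linear pair at Q on WH]
3. ∠HDQ = 12°  [△DQH]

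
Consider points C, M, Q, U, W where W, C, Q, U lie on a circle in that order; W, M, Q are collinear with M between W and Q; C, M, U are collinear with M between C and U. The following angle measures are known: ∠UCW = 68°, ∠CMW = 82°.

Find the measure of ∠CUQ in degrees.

∠CUQ = 30°

1. ∠UQW = 68°  [same arc WU]
2. ∠QMU = 82°  [vertical angles at M]
3. ∠CUQ = 30°  [△QMU]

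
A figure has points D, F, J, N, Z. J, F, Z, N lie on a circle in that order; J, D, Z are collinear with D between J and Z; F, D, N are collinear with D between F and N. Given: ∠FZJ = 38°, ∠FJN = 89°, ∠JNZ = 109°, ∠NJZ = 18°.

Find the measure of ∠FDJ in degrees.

1. ∠FNJ = 38°  [same arc JF]
2. ∠JFN = 53°  [△JFN]
3. ∠JFZ = 71°  [cyclic JFZN, opposite ∠F+∠N]
4. ∠FJZ = 71°  [△JFZ]
5. ∠FDJ = 56°  [△JDF]

∠FDJ = 56°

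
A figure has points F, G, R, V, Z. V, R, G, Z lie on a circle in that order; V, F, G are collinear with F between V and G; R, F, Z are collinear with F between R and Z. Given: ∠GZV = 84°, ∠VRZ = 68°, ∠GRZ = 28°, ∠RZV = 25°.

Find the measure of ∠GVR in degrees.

1. ∠GRV = 96°  [cyclic VRGZ, opposite ∠R+∠Z]
2. ∠RGV = 25°  [same arc VR]
3. ∠GVR = 59°  [△VRG]

∠GVR = 59°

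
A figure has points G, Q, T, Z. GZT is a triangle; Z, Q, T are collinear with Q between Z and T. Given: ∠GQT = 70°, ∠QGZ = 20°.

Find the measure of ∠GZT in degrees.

∠GZT = 50°

1. ∠GQZ = 110°  [linear pair at Q on ZT]
2. ∠GZQ = 50°  [△GZQ]
3. ∠GZT = 50°  [Q on ray ZT]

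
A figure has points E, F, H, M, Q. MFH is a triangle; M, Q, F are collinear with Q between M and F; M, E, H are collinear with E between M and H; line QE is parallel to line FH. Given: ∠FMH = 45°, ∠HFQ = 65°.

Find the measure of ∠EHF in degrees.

∠EHF = 70°

1. ∠HFM = 65°  [Q on ray FM]
2. ∠FHM = 70°  [△MFH]
3. ∠EHF = 70°  [E on ray HM]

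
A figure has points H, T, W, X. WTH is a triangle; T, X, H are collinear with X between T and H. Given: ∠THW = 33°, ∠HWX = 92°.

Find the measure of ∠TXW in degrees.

∠TXW = 125°

1. ∠WHX = 33°  [X on ray HT]
2. ∠HXW = 55°  [△WXH]
3. ∠TXW = 125°  [linear pair at X on TH]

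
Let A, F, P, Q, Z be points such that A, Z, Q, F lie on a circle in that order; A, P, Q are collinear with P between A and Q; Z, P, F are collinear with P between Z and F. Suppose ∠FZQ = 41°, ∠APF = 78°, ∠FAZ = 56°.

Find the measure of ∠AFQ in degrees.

∠AFQ = 76°

1. ∠FAQ = 41°  [same arc QF]
2. ∠AFZ = 61°  [△APF]
3. ∠AZF = 63°  [△AZF]
4. ∠AQF = 63°  [same arc AF]
5. ∠AFQ = 76°  [△AQF]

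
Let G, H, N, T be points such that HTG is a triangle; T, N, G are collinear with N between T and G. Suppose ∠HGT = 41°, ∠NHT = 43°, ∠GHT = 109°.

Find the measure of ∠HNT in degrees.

1. ∠GTH = 30°  [△HTG]
2. ∠HTN = 30°  [N on ray TG]
3. ∠HNT = 107°  [△HTN]

∠HNT = 107°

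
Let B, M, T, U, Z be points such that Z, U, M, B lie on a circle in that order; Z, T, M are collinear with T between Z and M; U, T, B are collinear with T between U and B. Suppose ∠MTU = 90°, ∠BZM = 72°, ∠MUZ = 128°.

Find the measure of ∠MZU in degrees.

1. ∠BUM = 72°  [same arc MB]
2. ∠UMZ = 18°  [△UTM]
3. ∠MZU = 34°  [△ZUM]

∠MZU = 34°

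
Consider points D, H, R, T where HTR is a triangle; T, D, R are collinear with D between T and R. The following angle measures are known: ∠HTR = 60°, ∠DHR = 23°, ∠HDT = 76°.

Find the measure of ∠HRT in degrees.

∠HRT = 53°

1. ∠HDR = 104°  [linear pair at D on TR]
2. ∠DRH = 53°  [△HDR]
3. ∠HRT = 53°  [D on ray RT]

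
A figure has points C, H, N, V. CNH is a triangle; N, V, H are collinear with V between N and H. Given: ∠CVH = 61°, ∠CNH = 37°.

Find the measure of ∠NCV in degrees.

1. ∠CVN = 119°  [linear pair at V on NH]
2. ∠CNV = 37°  [V on ray NH]
3. ∠NCV = 24°  [△CNV]

∠NCV = 24°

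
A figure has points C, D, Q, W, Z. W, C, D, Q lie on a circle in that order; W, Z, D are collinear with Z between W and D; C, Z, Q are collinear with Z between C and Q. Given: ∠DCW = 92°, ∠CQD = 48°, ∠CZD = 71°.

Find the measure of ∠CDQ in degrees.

∠CDQ = 63°

1. ∠CWD = 48°  [same arc CD]
2. ∠CDW = 40°  [△WCD]
3. ∠DCQ = 69°  [△CZD]
4. ∠CDQ = 63°  [△CDQ]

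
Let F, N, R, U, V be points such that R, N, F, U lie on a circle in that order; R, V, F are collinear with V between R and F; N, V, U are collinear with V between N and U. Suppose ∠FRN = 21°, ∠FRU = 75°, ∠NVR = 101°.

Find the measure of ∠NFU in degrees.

∠NFU = 84°

1. ∠FUN = 21°  [same arc NF]
2. ∠FNU = 75°  [same arc FU]
3. ∠NFU = 84°  [△NFU]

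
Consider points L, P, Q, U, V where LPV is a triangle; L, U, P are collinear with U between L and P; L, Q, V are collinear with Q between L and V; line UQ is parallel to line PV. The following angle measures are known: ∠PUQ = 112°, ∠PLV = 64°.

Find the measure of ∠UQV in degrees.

1. ∠LUQ = 68°  [linear pair at U on LP]
2. ∠QLU = 64°  [U on LP, Q on LV]
3. ∠LQU = 48°  [△LUQ]
4. ∠UQV = 132°  [linear pair at Q on LV]

∠UQV = 132°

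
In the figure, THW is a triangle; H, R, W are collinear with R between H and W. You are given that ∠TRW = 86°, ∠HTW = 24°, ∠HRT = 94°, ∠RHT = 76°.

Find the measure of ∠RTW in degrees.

1. ∠THW = 76°  [R on ray HW]
2. ∠HWT = 80°  [△THW]
3. ∠RWT = 80°  [R on ray WH]
4. ∠RTW = 14°  [△TRW]

∠RTW = 14°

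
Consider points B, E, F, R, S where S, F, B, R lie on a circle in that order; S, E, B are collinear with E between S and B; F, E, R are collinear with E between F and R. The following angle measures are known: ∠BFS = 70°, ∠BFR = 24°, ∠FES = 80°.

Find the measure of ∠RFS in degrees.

∠RFS = 46°

1. ∠BRS = 110°  [cyclic SFBR, opposite ∠F+∠R]
2. ∠BSR = 24°  [same arc BR]
3. ∠RBS = 46°  [△SBR]
4. ∠RFS = 46°  [same arc SR]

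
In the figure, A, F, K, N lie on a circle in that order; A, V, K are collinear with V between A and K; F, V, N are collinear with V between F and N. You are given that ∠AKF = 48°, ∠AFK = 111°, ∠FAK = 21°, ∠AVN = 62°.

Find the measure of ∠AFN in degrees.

1. ∠ANF = 48°  [same arc AF]
2. ∠ANK = 69°  [cyclic AFKN, opposite ∠F+∠N]
3. ∠KAN = 70°  [△AVN]
4. ∠AKN = 41°  [△AKN]
5. ∠AFN = 41°  [same arc AN]

∠AFN = 41°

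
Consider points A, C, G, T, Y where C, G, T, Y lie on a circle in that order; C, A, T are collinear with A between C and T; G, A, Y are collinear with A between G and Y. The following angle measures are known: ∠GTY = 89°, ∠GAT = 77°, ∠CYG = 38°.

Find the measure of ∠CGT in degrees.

∠CGT = 116°

1. ∠GCY = 91°  [cyclic CGTY, opposite ∠C+∠T]
2. ∠CAG = 103°  [linear pair at A on CT]
3. ∠CTG = 38°  [same arc CG]
4. ∠CGY = 51°  [△CGY]
5. ∠GCT = 26°  [△CAG]
6. ∠CGT = 116°  [△CGT]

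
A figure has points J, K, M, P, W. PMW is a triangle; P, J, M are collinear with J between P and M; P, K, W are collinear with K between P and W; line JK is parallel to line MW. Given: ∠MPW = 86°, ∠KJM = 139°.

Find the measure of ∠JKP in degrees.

∠JKP = 53°

1. ∠JPK = 86°  [J on PM, K on PW]
2. ∠KJP = 41°  [linear pair at J on PM]
3. ∠JKP = 53°  [△PJK]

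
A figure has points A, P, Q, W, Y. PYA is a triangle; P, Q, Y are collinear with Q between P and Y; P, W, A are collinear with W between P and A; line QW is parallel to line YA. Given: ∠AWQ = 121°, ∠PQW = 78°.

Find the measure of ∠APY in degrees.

1. ∠PWQ = 59°  [linear pair at W on PA]
2. ∠QPW = 43°  [△PQW]
3. ∠APY = 43°  [Q on PY, W on PA]

∠APY = 43°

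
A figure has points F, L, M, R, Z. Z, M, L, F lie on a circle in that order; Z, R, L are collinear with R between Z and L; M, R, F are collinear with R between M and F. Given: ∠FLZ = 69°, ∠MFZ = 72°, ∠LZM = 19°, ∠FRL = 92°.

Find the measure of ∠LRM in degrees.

∠LRM = 88°

1. ∠FMZ = 69°  [same arc ZF]
2. ∠MRZ = 92°  [△ZRM]
3. ∠LRM = 88°  [linear pair at R on ZL]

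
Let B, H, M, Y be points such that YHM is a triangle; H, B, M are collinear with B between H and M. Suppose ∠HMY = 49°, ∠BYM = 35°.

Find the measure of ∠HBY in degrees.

1. ∠BMY = 49°  [B on ray MH]
2. ∠MBY = 96°  [△YBM]
3. ∠HBY = 84°  [linear pair at B on HM]

∠HBY = 84°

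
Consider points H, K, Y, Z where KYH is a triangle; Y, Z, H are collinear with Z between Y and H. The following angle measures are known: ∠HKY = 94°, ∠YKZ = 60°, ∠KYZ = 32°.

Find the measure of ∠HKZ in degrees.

1. ∠KZY = 88°  [△KYZ]
2. ∠HYK = 32°  [Z on ray YH]
3. ∠HZK = 92°  [linear pair at Z on YH]
4. ∠KHY = 54°  [△KYH]
5. ∠KHZ = 54°  [Z on ray HY]
6. ∠HKZ = 34°  [△KZH]

∠HKZ = 34°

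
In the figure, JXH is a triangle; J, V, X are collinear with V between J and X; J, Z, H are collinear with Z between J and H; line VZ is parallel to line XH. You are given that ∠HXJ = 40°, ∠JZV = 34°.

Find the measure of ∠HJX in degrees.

1. ∠JVZ = 40°  [VZ∥XH, corresponding at V]
2. ∠VJZ = 106°  [△JVZ]
3. ∠HJX = 106°  [V on JX, Z on JH]

∠HJX = 106°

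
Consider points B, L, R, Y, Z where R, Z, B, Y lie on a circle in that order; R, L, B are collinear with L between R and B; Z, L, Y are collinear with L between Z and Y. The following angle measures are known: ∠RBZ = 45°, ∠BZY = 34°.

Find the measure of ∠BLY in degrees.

∠BLY = 79°

1. ∠RYZ = 45°  [same arc RZ]
2. ∠BRY = 34°  [same arc BY]
3. ∠RLY = 101°  [△RLY]
4. ∠BLY = 79°  [linear pair at L on RB]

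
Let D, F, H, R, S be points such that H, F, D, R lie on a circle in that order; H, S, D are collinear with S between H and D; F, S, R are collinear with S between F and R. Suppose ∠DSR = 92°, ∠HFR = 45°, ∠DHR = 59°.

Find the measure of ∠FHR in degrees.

1. ∠HSR = 88°  [linear pair at S on HD]
2. ∠FRH = 33°  [△HSR]
3. ∠FHR = 102°  [△HFR]

∠FHR = 102°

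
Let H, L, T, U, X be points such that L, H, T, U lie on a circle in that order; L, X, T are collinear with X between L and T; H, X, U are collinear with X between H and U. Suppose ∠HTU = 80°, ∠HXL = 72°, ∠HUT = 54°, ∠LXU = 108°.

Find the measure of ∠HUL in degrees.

∠HUL = 26°

1. ∠THU = 46°  [△HTU]
2. ∠TLU = 46°  [same arc TU]
3. ∠HUL = 26°  [△LXU]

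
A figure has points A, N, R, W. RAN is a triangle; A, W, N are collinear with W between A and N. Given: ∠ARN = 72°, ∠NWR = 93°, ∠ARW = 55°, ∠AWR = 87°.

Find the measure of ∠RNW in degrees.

∠RNW = 70°

1. ∠RAW = 38°  [△RAW]
2. ∠NAR = 38°  [W on ray AN]
3. ∠ANR = 70°  [△RAN]
4. ∠RNW = 70°  [W on ray NA]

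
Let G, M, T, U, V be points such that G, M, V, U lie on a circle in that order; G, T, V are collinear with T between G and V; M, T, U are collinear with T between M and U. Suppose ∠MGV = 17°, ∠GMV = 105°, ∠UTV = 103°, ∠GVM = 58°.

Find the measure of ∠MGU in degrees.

1. ∠GTM = 103°  [vertical angles at T]
2. ∠GUM = 58°  [same arc GM]
3. ∠GMU = 60°  [△GTM]
4. ∠MGU = 62°  [△GMU]

∠MGU = 62°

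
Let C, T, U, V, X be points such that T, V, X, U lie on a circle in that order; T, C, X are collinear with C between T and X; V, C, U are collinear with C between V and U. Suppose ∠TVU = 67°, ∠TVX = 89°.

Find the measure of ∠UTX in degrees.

∠UTX = 22°

1. ∠TXU = 67°  [same arc TU]
2. ∠TUX = 91°  [cyclic TVXU, opposite ∠V+∠U]
3. ∠UTX = 22°  [△TXU]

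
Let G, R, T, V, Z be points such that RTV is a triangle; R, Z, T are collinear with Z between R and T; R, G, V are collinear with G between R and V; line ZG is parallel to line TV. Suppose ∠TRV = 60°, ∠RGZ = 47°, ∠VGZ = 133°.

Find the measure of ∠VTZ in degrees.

1. ∠GRZ = 60°  [Z on RT, G on RV]
2. ∠GZR = 73°  [△RZG]
3. ∠GZT = 107°  [linear pair at Z on RT]
4. ∠VTZ = 73°  [ZG∥TV, co-interior at T–Z]

∠VTZ = 73°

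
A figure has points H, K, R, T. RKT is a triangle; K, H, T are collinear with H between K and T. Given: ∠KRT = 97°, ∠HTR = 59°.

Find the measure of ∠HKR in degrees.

1. ∠KTR = 59°  [H on ray TK]
2. ∠RKT = 24°  [△RKT]
3. ∠HKR = 24°  [H on ray KT]

∠HKR = 24°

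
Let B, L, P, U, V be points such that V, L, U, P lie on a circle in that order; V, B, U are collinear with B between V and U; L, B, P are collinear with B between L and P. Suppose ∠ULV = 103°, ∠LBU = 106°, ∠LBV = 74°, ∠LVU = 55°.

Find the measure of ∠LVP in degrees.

1. ∠LUV = 22°  [△VLU]
2. ∠PLV = 51°  [△VBL]
3. ∠LPV = 22°  [same arc VL]
4. ∠LVP = 107°  [△VLP]

∠LVP = 107°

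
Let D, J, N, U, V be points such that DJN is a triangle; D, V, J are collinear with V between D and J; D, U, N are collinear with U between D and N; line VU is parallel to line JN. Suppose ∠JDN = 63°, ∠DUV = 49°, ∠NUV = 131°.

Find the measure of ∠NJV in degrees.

∠NJV = 68°

1. ∠UDV = 63°  [V on DJ, U on DN]
2. ∠DVU = 68°  [△DVU]
3. ∠JVU = 112°  [linear pair at V on DJ]
4. ∠NJV = 68°  [VU∥JN, co-interior at J–V]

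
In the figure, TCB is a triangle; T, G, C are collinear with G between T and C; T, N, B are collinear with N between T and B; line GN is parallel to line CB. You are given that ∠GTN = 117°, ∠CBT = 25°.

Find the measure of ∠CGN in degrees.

1. ∠BTC = 117°  [G on TC, N on TB]
2. ∠BCT = 38°  [△TCB]
3. ∠NGT = 38°  [GN∥CB, corresponding at G]
4. ∠CGN = 142°  [linear pair at G on TC]

∠CGN = 142°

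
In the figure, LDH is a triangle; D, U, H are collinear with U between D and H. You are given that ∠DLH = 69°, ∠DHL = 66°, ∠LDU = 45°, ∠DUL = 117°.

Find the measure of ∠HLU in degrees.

1. ∠LHU = 66°  [U on ray HD]
2. ∠HUL = 63°  [linear pair at U on DH]
3. ∠HLU = 51°  [△LUH]

∠HLU = 51°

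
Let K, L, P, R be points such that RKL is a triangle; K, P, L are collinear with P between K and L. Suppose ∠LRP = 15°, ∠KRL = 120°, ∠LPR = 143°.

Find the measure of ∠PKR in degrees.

∠PKR = 38°

1. ∠PLR = 22°  [△RPL]
2. ∠KLR = 22°  [P on ray LK]
3. ∠LKR = 38°  [△RKL]
4. ∠PKR = 38°  [P on ray KL]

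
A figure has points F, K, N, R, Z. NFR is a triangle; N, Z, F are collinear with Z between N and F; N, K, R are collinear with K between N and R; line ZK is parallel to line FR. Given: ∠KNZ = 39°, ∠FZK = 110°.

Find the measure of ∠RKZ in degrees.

1. ∠KZN = 70°  [linear pair at Z on NF]
2. ∠NKZ = 71°  [△NZK]
3. ∠RKZ = 109°  [linear pair at K on NR]

∠RKZ = 109°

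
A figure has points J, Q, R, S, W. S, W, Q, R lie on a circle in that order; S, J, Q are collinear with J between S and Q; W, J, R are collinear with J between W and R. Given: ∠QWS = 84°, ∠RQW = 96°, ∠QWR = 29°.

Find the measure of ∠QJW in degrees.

∠QJW = 110°

1. ∠QRW = 55°  [△WQR]
2. ∠QSW = 55°  [same arc WQ]
3. ∠SQW = 41°  [△SWQ]
4. ∠QJW = 110°  [△WJQ]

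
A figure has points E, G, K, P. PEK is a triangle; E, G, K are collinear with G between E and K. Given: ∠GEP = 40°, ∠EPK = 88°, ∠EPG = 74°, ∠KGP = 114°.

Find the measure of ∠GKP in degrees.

1. ∠KEP = 40°  [G on ray EK]
2. ∠EKP = 52°  [△PEK]
3. ∠GKP = 52°  [G on ray KE]

∠GKP = 52°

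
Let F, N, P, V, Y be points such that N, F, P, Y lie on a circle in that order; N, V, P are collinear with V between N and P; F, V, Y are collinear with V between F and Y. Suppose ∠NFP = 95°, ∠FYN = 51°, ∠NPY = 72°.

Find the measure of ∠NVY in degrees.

1. ∠NYP = 85°  [cyclic NFPY, opposite ∠F+∠Y]
2. ∠PNY = 23°  [△NPY]
3. ∠NVY = 106°  [△NVY]

∠NVY = 106°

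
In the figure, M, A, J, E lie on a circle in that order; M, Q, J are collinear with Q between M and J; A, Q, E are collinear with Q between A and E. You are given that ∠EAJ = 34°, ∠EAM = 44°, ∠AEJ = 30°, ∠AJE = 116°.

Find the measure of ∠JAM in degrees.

1. ∠EMJ = 34°  [same arc JE]
2. ∠EJM = 44°  [same arc ME]
3. ∠JEM = 102°  [△MJE]
4. ∠JAM = 78°  [cyclic MAJE, opposite ∠A+∠E]

∠JAM = 78°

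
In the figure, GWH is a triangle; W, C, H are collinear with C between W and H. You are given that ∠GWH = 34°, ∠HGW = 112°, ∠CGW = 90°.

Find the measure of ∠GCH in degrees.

1. ∠CWG = 34°  [C on ray WH]
2. ∠GCW = 56°  [△GWC]
3. ∠GCH = 124°  [linear pair at C on WH]

∠GCH = 124°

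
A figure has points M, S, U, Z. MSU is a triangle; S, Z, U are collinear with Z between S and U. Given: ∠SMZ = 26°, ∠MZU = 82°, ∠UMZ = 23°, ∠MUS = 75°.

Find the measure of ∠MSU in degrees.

∠MSU = 56°

1. ∠MZS = 98°  [linear pair at Z on SU]
2. ∠MSZ = 56°  [△MSZ]
3. ∠MSU = 56°  [Z on ray SU]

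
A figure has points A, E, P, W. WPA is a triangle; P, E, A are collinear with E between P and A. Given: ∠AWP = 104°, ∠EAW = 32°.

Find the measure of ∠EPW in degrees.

∠EPW = 44°

1. ∠PAW = 32°  [E on ray AP]
2. ∠APW = 44°  [△WPA]
3. ∠EPW = 44°  [E on ray PA]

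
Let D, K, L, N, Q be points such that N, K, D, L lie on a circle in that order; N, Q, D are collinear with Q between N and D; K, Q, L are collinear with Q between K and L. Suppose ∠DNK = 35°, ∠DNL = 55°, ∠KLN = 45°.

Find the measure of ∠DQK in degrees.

∠DQK = 80°

1. ∠DKL = 55°  [same arc DL]
2. ∠KDN = 45°  [same arc NK]
3. ∠DQK = 80°  [△KQD]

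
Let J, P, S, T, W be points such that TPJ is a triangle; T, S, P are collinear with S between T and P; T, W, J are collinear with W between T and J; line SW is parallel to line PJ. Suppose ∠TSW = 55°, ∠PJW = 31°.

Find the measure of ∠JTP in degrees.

∠JTP = 94°

1. ∠JPT = 55°  [SW∥PJ, corresponding at S]
2. ∠PJT = 31°  [W on ray JT]
3. ∠JTP = 94°  [△TPJ]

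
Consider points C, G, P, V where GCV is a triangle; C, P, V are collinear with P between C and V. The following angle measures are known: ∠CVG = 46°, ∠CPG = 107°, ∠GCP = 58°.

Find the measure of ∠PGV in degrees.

1. ∠GVP = 46°  [P on ray VC]
2. ∠GPV = 73°  [linear pair at P on CV]
3. ∠PGV = 61°  [△GPV]

∠PGV = 61°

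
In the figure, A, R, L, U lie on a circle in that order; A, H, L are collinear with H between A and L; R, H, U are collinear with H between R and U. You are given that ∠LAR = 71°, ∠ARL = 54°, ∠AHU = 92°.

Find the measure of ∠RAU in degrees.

∠RAU = 104°

1. ∠LUR = 71°  [same arc RL]
2. ∠ALR = 55°  [△ARL]
3. ∠LHU = 88°  [linear pair at H on AL]
4. ∠ALU = 21°  [△LHU]
5. ∠AUR = 55°  [same arc AR]
6. ∠ARU = 21°  [same arc AU]
7. ∠RAU = 104°  [△ARU]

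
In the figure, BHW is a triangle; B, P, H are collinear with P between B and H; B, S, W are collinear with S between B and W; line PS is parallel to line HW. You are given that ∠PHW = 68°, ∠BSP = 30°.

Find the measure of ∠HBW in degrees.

∠HBW = 82°

1. ∠BHW = 68°  [P on ray HB]
2. ∠BWH = 30°  [PS∥HW, corresponding at S]
3. ∠HBW = 82°  [△BHW]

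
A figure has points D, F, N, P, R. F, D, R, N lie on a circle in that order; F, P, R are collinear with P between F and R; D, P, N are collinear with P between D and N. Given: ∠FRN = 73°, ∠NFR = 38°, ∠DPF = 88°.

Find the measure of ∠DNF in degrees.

∠DNF = 50°

1. ∠NDR = 38°  [same arc RN]
2. ∠DPR = 92°  [linear pair at P on FR]
3. ∠DRF = 50°  [△DPR]
4. ∠DNF = 50°  [same arc FD]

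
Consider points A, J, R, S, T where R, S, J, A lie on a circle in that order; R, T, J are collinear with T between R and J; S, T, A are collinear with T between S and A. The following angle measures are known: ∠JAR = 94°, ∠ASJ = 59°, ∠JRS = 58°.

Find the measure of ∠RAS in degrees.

∠RAS = 36°

1. ∠JSR = 86°  [cyclic RSJA, opposite ∠S+∠A]
2. ∠RJS = 36°  [△RSJ]
3. ∠RAS = 36°  [same arc RS]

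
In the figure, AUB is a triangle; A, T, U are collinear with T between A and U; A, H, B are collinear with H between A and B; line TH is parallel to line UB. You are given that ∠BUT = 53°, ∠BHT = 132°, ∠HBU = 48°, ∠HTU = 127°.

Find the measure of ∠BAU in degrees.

1. ∠AUB = 53°  [T on ray UA]
2. ∠ABU = 48°  [H on ray BA]
3. ∠BAU = 79°  [△AUB]

∠BAU = 79°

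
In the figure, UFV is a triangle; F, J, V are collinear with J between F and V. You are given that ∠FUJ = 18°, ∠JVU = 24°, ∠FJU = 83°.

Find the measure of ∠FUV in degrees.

1. ∠JFU = 79°  [△UFJ]
2. ∠FVU = 24°  [J on ray VF]
3. ∠UFV = 79°  [J on ray FV]
4. ∠FUV = 77°  [△UFV]

∠FUV = 77°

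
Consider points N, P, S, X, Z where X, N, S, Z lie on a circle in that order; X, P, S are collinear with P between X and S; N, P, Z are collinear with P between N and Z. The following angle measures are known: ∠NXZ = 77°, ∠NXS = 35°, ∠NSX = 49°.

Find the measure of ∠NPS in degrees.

∠NPS = 89°

1. ∠NSZ = 103°  [cyclic XNSZ, opposite ∠X+∠S]
2. ∠NZS = 35°  [same arc NS]
3. ∠SNZ = 42°  [△NSZ]
4. ∠NPS = 89°  [△NPS]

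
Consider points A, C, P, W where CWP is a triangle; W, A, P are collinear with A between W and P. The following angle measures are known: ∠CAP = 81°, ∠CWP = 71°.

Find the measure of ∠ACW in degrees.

1. ∠CAW = 99°  [linear pair at A on WP]
2. ∠AWC = 71°  [A on ray WP]
3. ∠ACW = 10°  [△CWA]

∠ACW = 10°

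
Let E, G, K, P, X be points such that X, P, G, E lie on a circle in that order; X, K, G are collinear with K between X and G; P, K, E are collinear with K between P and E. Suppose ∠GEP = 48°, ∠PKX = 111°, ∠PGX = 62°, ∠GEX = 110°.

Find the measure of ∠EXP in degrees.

1. ∠GXP = 48°  [same arc PG]
2. ∠EPX = 21°  [△XKP]
3. ∠PEX = 62°  [same arc XP]
4. ∠EXP = 97°  [△XPE]

∠EXP = 97°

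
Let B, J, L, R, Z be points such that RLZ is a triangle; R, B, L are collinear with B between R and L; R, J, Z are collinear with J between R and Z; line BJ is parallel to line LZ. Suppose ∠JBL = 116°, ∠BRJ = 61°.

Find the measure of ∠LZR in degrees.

1. ∠JBR = 64°  [linear pair at B on RL]
2. ∠BJR = 55°  [△RBJ]
3. ∠LZR = 55°  [BJ∥LZ, corresponding at J]

∠LZR = 55°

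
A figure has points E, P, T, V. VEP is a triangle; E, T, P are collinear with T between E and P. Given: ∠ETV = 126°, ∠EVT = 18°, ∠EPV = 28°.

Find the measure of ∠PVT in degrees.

∠PVT = 98°

1. ∠PTV = 54°  [linear pair at T on EP]
2. ∠TPV = 28°  [T on ray PE]
3. ∠PVT = 98°  [△VTP]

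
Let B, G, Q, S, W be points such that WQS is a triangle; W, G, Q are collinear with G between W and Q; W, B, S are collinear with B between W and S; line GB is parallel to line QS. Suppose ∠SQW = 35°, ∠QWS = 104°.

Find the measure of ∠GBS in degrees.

∠GBS = 139°

1. ∠QSW = 41°  [△WQS]
2. ∠GBW = 41°  [GB∥QS, corresponding at B]
3. ∠GBS = 139°  [linear pair at B on WS]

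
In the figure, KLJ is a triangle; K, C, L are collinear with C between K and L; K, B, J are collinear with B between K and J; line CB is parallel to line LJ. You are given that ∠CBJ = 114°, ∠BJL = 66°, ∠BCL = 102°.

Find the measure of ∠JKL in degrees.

1. ∠CBK = 66°  [linear pair at B on KJ]
2. ∠BCK = 78°  [linear pair at C on KL]
3. ∠BKC = 36°  [△KCB]
4. ∠JKL = 36°  [C on KL, B on KJ]

∠JKL = 36°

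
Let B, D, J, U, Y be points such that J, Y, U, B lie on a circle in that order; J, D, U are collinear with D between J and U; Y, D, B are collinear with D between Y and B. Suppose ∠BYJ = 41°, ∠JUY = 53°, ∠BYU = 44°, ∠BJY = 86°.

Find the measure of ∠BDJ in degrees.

∠BDJ = 83°

1. ∠JBY = 53°  [△JYB]
2. ∠BJU = 44°  [same arc UB]
3. ∠BDJ = 83°  [△JDB]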